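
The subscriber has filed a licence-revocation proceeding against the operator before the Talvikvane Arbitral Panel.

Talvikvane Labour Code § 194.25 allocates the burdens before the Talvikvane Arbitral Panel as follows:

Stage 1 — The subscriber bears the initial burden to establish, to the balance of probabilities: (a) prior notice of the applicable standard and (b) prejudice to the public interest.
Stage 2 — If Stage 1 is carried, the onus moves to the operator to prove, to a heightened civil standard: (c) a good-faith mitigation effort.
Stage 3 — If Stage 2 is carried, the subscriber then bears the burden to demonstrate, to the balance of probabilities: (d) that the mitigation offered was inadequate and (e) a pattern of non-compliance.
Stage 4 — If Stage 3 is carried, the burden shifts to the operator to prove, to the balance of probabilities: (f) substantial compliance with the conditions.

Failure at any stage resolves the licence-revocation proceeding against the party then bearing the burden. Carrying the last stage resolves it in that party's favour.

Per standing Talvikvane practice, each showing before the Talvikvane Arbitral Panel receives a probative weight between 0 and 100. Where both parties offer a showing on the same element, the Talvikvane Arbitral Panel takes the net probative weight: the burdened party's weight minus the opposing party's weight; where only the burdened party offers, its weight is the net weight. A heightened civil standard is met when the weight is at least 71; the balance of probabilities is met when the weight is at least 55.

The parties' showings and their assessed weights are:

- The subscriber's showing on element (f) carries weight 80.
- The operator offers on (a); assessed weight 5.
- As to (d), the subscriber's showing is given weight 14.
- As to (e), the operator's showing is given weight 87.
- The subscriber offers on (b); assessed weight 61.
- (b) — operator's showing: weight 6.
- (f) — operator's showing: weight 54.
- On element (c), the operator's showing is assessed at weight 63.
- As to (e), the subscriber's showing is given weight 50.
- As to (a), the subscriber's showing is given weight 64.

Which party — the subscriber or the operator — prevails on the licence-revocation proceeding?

subscriber

Stage 1 (subscriber, the balance of probabilities, weight is at least 55): (a) net 64−5=59 ≥ 55 — meets; (b) net 61−6=55 ≥ 55 — meets.
  All elements met. The burden passes to the operator.
Stage 2 (operator, a heightened civil standard, weight is at least 71): (c) 63 < 71 — fails.
  The operator does not carry Stage 2.
The subscriber prevails.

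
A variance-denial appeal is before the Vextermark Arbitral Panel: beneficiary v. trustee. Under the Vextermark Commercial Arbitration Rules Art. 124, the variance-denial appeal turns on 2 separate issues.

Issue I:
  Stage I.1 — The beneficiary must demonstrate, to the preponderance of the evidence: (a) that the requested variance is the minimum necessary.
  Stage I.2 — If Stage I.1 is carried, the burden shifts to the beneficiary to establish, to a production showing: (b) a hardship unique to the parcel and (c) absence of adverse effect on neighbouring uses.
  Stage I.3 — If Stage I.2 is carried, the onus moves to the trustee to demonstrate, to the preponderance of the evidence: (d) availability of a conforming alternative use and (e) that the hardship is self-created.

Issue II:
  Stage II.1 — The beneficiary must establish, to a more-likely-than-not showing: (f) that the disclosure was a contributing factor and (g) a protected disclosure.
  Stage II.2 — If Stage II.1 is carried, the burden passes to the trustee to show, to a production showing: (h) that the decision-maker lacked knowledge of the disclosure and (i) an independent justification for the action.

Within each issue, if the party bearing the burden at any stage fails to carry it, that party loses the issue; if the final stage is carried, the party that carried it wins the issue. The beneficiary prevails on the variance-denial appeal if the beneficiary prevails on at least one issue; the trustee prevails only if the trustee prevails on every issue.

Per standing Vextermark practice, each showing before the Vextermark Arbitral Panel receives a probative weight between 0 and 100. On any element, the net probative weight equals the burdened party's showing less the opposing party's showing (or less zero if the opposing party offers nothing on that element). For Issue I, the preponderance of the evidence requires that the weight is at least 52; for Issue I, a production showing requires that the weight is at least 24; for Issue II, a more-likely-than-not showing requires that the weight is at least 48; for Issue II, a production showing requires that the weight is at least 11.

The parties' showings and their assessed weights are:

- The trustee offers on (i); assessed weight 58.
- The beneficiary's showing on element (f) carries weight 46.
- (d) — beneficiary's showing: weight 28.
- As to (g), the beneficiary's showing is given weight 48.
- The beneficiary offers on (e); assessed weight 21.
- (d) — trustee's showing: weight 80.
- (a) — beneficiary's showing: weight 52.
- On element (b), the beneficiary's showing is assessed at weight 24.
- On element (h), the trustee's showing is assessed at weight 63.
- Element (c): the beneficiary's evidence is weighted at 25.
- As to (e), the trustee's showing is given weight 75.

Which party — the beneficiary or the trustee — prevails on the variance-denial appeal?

— Issue I —
At Stage I.1 the beneficiary must meet the preponderance of the evidence (weight is at least 52): on (a) the weight is 52, ≥ 52, so (a) meets the standard.
  Stage I.1 carried; the burden remains with the beneficiary.
At Stage I.2 the beneficiary must meet a production showing (weight is at least 24): on (b) the weight is 24, ≥ 24, so (b) meets the standard; on (c) the weight is 25, ≥ 24, so (c) meets the standard.
  Stage I.2 is satisfied; the onus moves to the trustee.
At Stage I.3 the trustee must meet the preponderance of the evidence (weight is at least 52): on (d) the weight is 80 less the opposing 28 gives net 52, which does reach 52, so (d) meets the standard; on (e) the weight is 75 less the opposing 21 gives net 54, which does reach 52, so (e) meets the standard.
  All elements met at the final stage.
Every stage carried; the trustee prevails on this issue.
— Issue II —
Stage II.1 — burden on beneficiary; standard: a more-likely-than-not showing (weight is at least 48).
    (f): 46 < 48 [not met]
    (g): 48 ≥ 48 [met]
  Not every element is met, so the beneficiary fails to carry Stage II.1.
So the trustee prevails on this issue.
Per-issue: Issue I → trustee; Issue II → trustee. The beneficiary must prevail on at least one issue; overall, the trustee prevails.

trustee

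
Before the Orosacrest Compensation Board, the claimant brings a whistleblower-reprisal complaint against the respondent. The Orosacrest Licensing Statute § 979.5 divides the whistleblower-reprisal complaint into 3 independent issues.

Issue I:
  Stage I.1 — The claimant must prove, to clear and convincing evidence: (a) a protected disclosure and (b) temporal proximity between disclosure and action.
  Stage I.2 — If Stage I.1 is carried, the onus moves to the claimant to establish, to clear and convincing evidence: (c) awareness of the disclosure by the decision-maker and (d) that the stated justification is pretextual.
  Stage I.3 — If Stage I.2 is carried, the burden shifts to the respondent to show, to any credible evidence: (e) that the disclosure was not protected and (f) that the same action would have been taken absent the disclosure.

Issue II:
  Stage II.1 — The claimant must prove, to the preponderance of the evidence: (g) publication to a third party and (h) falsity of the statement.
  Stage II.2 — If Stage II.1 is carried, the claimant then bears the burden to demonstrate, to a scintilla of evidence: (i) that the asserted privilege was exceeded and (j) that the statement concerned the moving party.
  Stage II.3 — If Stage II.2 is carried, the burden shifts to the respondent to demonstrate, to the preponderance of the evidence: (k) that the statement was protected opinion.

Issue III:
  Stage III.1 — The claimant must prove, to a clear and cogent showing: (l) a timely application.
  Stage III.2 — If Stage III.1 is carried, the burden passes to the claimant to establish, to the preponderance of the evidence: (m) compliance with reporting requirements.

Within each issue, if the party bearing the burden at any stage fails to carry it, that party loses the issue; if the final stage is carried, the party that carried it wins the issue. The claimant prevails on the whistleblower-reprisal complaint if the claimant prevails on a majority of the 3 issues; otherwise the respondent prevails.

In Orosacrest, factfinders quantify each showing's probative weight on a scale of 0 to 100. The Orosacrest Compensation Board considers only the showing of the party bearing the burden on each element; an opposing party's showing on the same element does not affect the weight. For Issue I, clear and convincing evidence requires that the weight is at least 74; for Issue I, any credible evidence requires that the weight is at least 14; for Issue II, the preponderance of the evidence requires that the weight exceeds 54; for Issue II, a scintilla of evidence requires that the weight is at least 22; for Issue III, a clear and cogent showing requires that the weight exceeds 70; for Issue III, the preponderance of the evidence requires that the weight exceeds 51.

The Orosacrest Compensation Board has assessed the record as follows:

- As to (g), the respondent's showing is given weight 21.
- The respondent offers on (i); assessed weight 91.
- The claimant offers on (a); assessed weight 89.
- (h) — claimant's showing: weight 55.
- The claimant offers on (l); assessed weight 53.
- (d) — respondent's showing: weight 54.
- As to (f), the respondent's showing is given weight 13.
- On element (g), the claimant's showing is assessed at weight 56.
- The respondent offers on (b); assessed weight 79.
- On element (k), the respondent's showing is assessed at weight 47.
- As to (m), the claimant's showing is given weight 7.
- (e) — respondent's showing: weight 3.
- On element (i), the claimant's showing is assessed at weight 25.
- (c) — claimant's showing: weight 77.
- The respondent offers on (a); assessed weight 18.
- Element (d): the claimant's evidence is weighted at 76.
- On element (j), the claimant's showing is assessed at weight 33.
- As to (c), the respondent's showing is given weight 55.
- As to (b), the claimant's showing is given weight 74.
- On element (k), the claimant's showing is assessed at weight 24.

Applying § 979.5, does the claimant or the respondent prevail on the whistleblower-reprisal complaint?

— Issue I —
Stage I.1 — burden on claimant; standard: clear and convincing evidence (weight is at least 74).
    (a): 89 (respondent's 18 disregarded) ≥ 74 [met]
    (b): 74 (respondent's 79 disregarded) ≥ 74 [met]
  Stage I.1 is satisfied; the claimant continues to bear the burden.
Stage I.2 — burden on claimant; standard: clear and convincing evidence (weight is at least 74).
    (c): 77 (respondent's 55 disregarded) ≥ 74 [met]
    (d): 76 (respondent's 54 disregarded) ≥ 74 [met]
  All elements met. The burden passes to the respondent.
Stage I.3 — burden on respondent; standard: any credible evidence (weight is at least 14).
    (e): 3 < 14 [not met]
    (f): 13 < 14 [not met]
  Not every element is met, so the respondent fails to carry Stage I.3.
The analysis ends at Stage I.3; the claimant prevails on this issue.
— Issue II —
At Stage II.1 the claimant must meet the preponderance of the evidence (weight exceeds 54): on (g) the weight is 56 (the respondent's 21 is given no effect), which does exceed 54, so (g) meets the standard; on (h) the weight is 55, which does exceed 54, so (h) meets the standard.
  All elements met. The claimant retains the burden for Stage II.2.
At Stage II.2 the claimant must meet a scintilla of evidence (weight is at least 22): on (i) the weight is 25 (the respondent's 91 is given no effect), ≥ 22, so (i) meets the standard; on (j) the weight is 33, which does reach 22, so (j) meets the standard.
  Stage II.2 carried; the burden shifts to the respondent.
At Stage II.3 the respondent must meet the preponderance of the evidence (weight exceeds 54): on (k) the weight is 47 (the claimant's 24 is given no effect), which does not exceed 54, so (k) does not meet the standard.
  Not every element is met, so the respondent fails to carry Stage II.3.
So the claimant prevails on this issue.
— Issue III —
Stage III.1 — burden on claimant; standard: a clear and cogent showing (weight exceeds 70).
    (l): 53 ≤ 70 [not met]
  Not every element is met, so the claimant fails to carry Stage III.1.
So the respondent prevails on this issue.
Per-issue: Issue I → claimant; Issue II → claimant; Issue III → respondent. The claimant must prevail on a majority of issues; overall, the claimant prevails.

claimant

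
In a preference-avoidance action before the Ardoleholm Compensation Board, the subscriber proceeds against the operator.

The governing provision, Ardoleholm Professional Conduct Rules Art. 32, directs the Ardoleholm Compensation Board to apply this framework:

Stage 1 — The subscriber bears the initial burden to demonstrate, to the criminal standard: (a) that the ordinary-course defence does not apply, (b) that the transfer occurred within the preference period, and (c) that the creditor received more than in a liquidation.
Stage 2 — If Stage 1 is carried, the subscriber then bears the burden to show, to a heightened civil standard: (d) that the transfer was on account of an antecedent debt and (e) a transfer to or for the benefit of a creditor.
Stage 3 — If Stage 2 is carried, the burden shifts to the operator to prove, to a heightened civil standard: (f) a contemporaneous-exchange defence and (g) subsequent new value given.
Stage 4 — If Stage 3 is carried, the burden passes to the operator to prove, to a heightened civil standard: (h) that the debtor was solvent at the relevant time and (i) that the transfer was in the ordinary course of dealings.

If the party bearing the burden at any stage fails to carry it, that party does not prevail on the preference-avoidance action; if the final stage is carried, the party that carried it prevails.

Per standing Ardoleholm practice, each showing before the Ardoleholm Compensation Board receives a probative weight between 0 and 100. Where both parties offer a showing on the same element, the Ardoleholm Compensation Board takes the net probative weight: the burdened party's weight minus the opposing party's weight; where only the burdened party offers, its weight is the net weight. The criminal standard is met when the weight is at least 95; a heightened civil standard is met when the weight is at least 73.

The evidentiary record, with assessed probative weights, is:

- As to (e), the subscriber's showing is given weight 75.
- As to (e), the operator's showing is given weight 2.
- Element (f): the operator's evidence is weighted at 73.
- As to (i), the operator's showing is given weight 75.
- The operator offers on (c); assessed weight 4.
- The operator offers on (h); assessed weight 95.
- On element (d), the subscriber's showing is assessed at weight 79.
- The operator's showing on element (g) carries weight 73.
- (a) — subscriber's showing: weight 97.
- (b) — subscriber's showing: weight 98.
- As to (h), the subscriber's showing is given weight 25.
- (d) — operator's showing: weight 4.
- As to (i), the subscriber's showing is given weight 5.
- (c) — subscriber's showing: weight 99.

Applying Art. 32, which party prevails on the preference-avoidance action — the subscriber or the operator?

subscriber

At Stage 1 the subscriber must meet the criminal standard (weight is at least 95): on (a) the weight is 97, which does reach 95, so (a) meets the standard; on (b) the weight is 98, which does reach 95, so (b) meets the standard; on (c) the weight is 99 less the opposing 4 gives net 95, ≥ 95, so (c) meets the standard.
  All elements met. The subscriber retains the burden for Stage 2.
At Stage 2 the subscriber must meet a heightened civil standard (weight is at least 73): on (d) the weight is 79 less the opposing 4 gives net 75, ≥ 73, so (d) meets the standard; on (e) the weight is 75 less the opposing 2 gives net 73, which does reach 73, so (e) meets the standard.
  Stage 2 is satisfied; the onus moves to the operator.
At Stage 3 the operator must meet a heightened civil standard (weight is at least 73): on (f) the weight is 73, ≥ 73, so (f) meets the standard; on (g) the weight is 73, which does reach 73, so (g) meets the standard.
  Stage 3 carried; the burden remains with the operator.
At Stage 4 the operator must meet a heightened civil standard (weight is at least 73): on (h) the weight is 95 less the opposing 25 gives net 70, < 73, so (h) does not meet the standard; on (i) the weight is 75 less the opposing 5 gives net 70, which does not reach 73, so (i) does not meet the standard.
  Not every element is met, so the operator fails to carry Stage 4.
The subscriber prevails.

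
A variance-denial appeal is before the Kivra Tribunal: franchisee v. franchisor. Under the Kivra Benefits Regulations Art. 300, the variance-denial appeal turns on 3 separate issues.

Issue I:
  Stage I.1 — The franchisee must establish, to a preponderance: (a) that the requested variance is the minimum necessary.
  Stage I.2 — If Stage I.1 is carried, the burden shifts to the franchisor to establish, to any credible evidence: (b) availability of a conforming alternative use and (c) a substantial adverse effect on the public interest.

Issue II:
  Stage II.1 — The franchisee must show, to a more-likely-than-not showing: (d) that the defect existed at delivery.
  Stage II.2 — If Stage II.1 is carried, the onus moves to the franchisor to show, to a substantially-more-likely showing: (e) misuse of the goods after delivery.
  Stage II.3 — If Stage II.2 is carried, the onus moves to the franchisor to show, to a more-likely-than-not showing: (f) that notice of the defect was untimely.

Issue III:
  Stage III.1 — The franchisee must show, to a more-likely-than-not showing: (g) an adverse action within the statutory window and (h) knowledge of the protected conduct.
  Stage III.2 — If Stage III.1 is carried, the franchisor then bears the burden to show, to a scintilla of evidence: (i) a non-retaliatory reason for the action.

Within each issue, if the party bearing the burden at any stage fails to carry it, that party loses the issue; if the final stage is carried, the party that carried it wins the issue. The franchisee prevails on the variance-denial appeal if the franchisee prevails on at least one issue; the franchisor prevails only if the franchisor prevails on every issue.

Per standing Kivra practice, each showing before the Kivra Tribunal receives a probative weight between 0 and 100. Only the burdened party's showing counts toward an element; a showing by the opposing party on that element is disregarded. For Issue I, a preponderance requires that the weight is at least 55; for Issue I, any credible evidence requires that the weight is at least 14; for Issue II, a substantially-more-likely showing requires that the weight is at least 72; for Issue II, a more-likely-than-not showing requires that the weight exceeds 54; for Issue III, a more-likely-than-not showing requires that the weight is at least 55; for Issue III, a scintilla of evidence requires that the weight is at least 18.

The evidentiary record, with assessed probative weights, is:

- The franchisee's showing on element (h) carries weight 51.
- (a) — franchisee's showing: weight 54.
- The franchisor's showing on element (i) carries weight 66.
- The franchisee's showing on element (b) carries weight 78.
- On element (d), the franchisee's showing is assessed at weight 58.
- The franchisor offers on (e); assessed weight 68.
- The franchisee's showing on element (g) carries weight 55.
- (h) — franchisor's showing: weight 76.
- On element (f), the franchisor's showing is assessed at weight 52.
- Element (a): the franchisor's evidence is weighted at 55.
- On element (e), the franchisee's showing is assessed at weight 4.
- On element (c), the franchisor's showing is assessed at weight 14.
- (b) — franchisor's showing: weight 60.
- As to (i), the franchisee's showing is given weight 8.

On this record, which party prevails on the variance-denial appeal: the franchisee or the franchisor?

— Issue I —
Stage I.1 — burden on franchisee; standard: a preponderance (weight is at least 55).
    (a): 54 (franchisor's 55 disregarded) < 55 [not met]
  The franchisee does not carry Stage I.1.
The franchisor prevails on this issue.
— Issue II —
Stage II.1 — burden on franchisee; standard: a more-likely-than-not showing (weight exceeds 54).
    (d): 58 > 54 [met]
  Stage II.1 is satisfied; the onus moves to the franchisor.
Stage II.2 — burden on franchisor; standard: a substantially-more-likely showing (weight is at least 72).
    (e): 68 (franchisee's 4 disregarded) < 72 [not met]
  The franchisor does not carry Stage II.2.
So the franchisee prevails on this issue.
— Issue III —
At Stage III.1 the franchisee must meet a more-likely-than-not showing (weight is at least 55): on (g) the weight is 55, ≥ 55, so (g) meets the standard; on (h) the weight is 51 (the franchisor's 76 is given no effect), < 55, so (h) does not meet the standard.
  The franchisee does not carry Stage III.1.
The franchisor prevails on this issue.
Per-issue: Issue I → franchisor; Issue II → franchisee; Issue III → franchisor. The franchisee must prevail on at least one issue; overall, the franchisee prevails.

franchisee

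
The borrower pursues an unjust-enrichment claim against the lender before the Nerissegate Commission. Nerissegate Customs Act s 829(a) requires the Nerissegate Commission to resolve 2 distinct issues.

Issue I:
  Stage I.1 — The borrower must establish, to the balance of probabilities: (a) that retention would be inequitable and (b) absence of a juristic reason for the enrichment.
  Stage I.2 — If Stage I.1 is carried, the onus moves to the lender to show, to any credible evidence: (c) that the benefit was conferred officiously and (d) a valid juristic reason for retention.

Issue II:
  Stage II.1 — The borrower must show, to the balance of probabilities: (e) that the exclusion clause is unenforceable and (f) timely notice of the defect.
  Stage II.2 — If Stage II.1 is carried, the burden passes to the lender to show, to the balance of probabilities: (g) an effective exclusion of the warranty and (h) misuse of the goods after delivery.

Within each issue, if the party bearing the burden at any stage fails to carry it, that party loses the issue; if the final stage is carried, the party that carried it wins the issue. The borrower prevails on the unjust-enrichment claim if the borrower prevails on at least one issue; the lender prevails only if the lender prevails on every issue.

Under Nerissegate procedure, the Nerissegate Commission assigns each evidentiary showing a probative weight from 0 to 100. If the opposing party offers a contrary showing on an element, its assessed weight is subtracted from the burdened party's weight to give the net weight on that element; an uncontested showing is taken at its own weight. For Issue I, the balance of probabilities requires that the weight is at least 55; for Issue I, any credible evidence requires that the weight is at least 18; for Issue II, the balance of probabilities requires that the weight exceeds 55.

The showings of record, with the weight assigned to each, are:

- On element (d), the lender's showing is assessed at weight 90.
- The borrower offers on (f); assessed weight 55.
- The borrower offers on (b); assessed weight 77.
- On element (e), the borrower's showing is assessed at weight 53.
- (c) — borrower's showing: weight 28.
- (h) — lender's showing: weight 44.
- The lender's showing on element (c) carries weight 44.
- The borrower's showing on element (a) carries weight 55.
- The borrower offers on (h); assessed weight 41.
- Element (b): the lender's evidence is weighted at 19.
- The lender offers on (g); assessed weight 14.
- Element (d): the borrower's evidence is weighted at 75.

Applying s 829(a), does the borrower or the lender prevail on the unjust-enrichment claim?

— Issue I —
Stage I.1 (borrower, the balance of probabilities, weight is at least 55): (a) 55 ≥ 55 — meets; (b) net 77−19=58 ≥ 55 — meets.
  Stage I.1 is satisfied; the onus moves to the lender.
Stage I.2 (lender, any credible evidence, weight is at least 18): (c) net 44−28=16 < 18 — fails; (d) net 90−75=15 < 18 — fails.
  Not every element is met, so the lender fails to carry Stage I.2.
The borrower prevails on this issue.
— Issue II —
Stage II.1 (borrower, the balance of probabilities, weight exceeds 55): (e) 53 ≤ 55 — fails; (f) 55 ≤ 55 — fails.
  The borrower does not carry Stage II.1.
So the lender prevails on this issue.
Per-issue: Issue I → borrower; Issue II → lender. The borrower must prevail on at least one issue; overall, the borrower prevails.

borrower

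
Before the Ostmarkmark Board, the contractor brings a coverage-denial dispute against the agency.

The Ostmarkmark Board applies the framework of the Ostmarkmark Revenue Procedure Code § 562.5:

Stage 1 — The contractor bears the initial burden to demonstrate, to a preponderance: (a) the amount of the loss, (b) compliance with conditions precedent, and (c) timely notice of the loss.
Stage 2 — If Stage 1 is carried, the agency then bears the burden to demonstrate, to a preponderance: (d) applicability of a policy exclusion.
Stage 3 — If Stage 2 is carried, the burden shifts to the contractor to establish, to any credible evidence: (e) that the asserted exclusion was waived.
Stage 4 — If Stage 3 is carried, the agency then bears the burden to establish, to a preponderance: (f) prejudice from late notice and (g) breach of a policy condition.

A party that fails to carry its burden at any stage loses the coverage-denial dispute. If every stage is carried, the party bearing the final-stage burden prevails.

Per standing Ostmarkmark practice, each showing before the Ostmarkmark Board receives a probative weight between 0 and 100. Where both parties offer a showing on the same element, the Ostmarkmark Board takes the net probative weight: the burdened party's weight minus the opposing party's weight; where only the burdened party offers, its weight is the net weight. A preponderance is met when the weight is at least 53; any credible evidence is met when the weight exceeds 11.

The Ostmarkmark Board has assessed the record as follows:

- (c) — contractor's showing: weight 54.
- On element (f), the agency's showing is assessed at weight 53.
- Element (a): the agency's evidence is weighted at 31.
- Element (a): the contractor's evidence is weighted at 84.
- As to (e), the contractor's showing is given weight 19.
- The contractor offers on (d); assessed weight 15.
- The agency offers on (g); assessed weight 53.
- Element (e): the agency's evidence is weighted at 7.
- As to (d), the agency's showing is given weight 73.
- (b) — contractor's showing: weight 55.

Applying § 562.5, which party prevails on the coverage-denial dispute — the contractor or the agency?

agency

Stage 1 (contractor, a preponderance, weight is at least 53): (a) net 84−31=53 ≥ 53 — meets; (b) 55 ≥ 53 — meets; (c) 54 ≥ 53 — meets.
  Stage 1 carried; the burden shifts to the agency.
Stage 2 (agency, a preponderance, weight is at least 53): (d) net 73−15=58 ≥ 53 — meets.
  All elements met. The burden passes to the contractor.
Stage 3 (contractor, any credible evidence, weight exceeds 11): (e) net 19−7=12 > 11 — meets.
  The contractor carries Stage 3; the agency now bears the burden.
Stage 4 (agency, a preponderance, weight is at least 53): (f) 53 ≥ 53 — meets; (g) 53 ≥ 53 — meets.
  The agency carries the last stage.
All stages carried — the agency prevails.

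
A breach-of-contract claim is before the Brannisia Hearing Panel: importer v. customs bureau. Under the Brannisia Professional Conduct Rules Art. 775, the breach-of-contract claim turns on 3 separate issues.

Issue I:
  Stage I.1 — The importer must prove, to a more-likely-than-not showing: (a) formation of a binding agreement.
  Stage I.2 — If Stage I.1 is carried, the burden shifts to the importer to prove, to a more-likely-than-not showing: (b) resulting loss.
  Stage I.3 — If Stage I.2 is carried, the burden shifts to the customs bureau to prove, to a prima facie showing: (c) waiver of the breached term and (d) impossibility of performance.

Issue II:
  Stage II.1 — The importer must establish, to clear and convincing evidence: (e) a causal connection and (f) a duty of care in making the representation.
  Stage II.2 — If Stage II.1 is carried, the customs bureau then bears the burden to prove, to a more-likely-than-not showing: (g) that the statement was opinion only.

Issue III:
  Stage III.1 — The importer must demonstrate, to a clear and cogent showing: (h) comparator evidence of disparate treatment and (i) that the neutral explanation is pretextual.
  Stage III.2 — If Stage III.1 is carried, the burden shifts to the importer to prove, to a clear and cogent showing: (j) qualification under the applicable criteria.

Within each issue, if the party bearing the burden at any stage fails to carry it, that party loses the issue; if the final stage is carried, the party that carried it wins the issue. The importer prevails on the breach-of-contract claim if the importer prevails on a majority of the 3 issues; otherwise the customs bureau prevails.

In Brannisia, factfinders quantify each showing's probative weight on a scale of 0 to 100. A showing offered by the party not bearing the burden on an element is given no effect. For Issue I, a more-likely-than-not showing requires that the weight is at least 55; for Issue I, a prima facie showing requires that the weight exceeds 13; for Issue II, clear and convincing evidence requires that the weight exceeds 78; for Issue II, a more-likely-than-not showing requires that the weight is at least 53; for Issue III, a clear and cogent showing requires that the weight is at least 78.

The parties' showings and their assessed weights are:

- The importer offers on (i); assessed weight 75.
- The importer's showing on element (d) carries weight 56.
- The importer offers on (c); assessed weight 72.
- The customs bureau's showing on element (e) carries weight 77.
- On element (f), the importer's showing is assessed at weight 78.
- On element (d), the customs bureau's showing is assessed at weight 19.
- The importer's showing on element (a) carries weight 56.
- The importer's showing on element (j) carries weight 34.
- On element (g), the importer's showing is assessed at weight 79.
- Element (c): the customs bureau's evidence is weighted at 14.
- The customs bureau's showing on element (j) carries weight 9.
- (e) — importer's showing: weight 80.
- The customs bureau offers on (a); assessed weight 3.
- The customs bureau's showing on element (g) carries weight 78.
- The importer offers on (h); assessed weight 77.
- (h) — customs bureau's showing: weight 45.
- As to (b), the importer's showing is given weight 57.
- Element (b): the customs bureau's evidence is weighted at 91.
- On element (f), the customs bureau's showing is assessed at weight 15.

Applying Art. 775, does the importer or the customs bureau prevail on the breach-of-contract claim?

customs bureau

— Issue I —
At Stage I.1 the importer must meet a more-likely-than-not showing (weight is at least 55): on (a) the weight is 56 (the customs bureau's 3 is given no effect), which does reach 55, so (a) meets the standard.
  Stage I.1 carried; the burden remains with the importer.
At Stage I.2 the importer must meet a more-likely-than-not showing (weight is at least 55): on (b) the weight is 57 (the customs bureau's 91 is given no effect), which does reach 55, so (b) meets the standard.
  Stage I.2 carried; the burden shifts to the customs bureau.
At Stage I.3 the customs bureau must meet a prima facie showing (weight exceeds 13): on (c) the weight is 14 (the importer's 72 is given no effect), which does exceed 13, so (c) meets the standard; on (d) the weight is 19 (the importer's 56 is given no effect), > 13, so (d) meets the standard.
  All elements met at the final stage.
With every stage satisfied, the customs bureau prevails on this issue.
— Issue II —
Stage II.1 — burden on importer; standard: clear and convincing evidence (weight exceeds 78).
    (e): 80 (customs bureau's 77 disregarded) > 78 [met]
    (f): 78 (customs bureau's 15 disregarded) ≤ 78 [not met]
  Not every element is met, so the importer fails to carry Stage II.1.
So the customs bureau prevails on this issue.
— Issue III —
At Stage III.1 the importer must meet a clear and cogent showing (weight is at least 78): on (h) the weight is 77 (the customs bureau's 45 is given no effect), < 78, so (h) does not meet the standard; on (i) the weight is 75, < 78, so (i) does not meet the standard.
  The importer does not carry Stage III.1.
The analysis ends at Stage III.1; the customs bureau prevails on this issue.
Per-issue: Issue I → customs bureau; Issue II → customs bureau; Issue III → customs bureau. The importer must prevail on a majority of issues; overall, the customs bureau prevails.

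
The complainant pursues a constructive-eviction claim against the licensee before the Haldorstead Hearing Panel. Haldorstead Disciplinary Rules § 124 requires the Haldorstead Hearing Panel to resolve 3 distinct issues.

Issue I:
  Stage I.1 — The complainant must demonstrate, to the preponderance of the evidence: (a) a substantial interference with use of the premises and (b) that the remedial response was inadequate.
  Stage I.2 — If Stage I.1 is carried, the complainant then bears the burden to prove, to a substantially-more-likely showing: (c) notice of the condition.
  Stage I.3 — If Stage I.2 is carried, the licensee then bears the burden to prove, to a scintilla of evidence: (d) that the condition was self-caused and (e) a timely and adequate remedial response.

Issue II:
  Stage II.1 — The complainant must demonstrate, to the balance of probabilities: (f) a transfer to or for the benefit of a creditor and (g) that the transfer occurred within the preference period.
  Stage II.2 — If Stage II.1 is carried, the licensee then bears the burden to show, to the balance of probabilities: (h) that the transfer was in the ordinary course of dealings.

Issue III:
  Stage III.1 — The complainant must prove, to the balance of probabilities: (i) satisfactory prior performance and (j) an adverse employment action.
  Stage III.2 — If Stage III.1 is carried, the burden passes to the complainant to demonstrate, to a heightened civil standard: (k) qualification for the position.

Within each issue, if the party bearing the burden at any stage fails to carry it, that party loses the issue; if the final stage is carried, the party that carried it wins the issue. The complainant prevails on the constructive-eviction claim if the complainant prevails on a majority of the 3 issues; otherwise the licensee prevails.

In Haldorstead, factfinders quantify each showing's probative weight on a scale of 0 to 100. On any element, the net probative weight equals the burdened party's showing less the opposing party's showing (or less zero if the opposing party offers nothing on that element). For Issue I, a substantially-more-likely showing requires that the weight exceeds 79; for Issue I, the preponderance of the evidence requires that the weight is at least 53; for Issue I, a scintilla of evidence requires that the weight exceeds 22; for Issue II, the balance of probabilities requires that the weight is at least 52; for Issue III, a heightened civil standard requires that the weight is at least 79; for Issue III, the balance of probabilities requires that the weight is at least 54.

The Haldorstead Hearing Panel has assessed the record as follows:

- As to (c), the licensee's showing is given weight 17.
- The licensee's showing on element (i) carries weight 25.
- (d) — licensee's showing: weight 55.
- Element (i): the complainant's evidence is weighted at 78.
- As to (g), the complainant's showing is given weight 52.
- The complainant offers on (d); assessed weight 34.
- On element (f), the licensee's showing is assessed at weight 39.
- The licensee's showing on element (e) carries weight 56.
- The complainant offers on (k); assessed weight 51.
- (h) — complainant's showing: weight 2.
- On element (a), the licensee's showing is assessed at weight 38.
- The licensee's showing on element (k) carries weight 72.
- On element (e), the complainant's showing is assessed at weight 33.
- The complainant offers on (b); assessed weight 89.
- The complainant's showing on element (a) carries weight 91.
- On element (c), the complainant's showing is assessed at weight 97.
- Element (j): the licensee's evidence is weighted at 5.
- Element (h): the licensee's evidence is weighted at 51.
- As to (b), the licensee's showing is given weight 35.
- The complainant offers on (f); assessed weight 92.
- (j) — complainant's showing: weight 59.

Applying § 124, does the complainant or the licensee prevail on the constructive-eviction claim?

complainant

— Issue I —
Stage I.1 — burden on complainant; standard: the preponderance of the evidence (weight is at least 53).
    (a): 91 − 38 = 53 ≥ 53 [met]
    (b): 89 − 35 = 54 ≥ 53 [met]
  Stage I.1 is satisfied; the complainant continues to bear the burden.
Stage I.2 — burden on complainant; standard: a substantially-more-likely showing (weight exceeds 79).
    (c): 97 − 17 = 80 > 79 [met]
  All elements met. The burden passes to the licensee.
Stage I.3 — burden on licensee; standard: a scintilla of evidence (weight exceeds 22).
    (d): 55 − 34 = 21 ≤ 22 [not met]
    (e): 56 − 33 = 23 > 22 [met]
  Stage I.3 not carried; the licensee fails its burden.
The analysis ends at Stage I.3; the complainant prevails on this issue.
— Issue II —
Stage II.1 (complainant, the balance of probabilities, weight is at least 52): (f) net 92−39=53 ≥ 52 — meets; (g) 52 ≥ 52 — meets.
  All elements met. The burden passes to the licensee.
Stage II.2 (licensee, the balance of probabilities, weight is at least 52): (h) net 51−2=49 < 52 — fails.
  The licensee does not carry Stage II.2.
So the complainant prevails on this issue.
— Issue III —
Stage III.1 — burden on complainant; standard: the balance of probabilities (weight is at least 54).
    (i): 78 − 25 = 53 < 54 [not met]
    (j): 59 − 5 = 54 ≥ 54 [met]
  Not every element is met, so the complainant fails to carry Stage III.1.
The licensee prevails on this issue.
Per-issue: Issue I → complainant; Issue II → complainant; Issue III → licensee. The complainant must prevail on a majority of issues; overall, the complainant prevails.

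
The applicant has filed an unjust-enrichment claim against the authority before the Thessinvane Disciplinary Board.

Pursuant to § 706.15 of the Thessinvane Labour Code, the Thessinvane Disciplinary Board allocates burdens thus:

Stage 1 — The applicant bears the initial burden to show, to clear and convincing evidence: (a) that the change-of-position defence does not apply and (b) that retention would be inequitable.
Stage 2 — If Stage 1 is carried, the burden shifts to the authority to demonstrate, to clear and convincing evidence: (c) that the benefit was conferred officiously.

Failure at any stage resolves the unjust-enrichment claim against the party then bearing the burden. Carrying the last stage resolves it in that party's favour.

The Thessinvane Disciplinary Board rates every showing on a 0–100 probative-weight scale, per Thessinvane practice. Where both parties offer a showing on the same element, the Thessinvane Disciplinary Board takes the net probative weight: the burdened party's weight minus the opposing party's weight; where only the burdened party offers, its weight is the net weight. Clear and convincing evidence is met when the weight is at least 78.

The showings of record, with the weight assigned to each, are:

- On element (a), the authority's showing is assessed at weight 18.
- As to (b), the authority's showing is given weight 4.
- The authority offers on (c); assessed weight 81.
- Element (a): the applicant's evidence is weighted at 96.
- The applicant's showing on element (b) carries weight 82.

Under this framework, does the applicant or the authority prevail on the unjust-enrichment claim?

authority

Stage 1 — burden on applicant; standard: clear and convincing evidence (weight is at least 78).
    (a): 96 − 18 = 78 ≥ 78 [met]
    (b): 82 − 4 = 78 ≥ 78 [met]
  The applicant carries Stage 1; the authority now bears the burden.
Stage 2 — burden on authority; standard: clear and convincing evidence (weight is at least 78).
    (c): 81 ≥ 78 [met]
  All elements met at the final stage.
With every stage satisfied, the authority prevails.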